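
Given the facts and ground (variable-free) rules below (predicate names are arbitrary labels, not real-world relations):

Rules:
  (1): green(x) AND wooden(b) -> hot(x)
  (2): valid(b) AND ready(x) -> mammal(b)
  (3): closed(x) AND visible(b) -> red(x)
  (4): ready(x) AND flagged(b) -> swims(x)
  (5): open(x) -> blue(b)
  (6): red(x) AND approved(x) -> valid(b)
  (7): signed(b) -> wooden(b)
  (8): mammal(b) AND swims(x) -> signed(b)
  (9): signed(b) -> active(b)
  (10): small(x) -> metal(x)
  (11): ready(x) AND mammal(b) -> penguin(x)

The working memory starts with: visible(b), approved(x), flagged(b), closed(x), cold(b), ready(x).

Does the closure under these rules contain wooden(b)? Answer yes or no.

Round 1 fires (3), (4), giving red(x), swims(x).
Round 2 fires (6), giving valid(b).
Round 3 fires (2), giving mammal(b).
Round 4 fires (8), (11), giving signed(b), penguin(x).
Round 5 fires (7), (9), giving wooden(b), active(b).
wooden(b) appears in round 5, so it is derivable.

yes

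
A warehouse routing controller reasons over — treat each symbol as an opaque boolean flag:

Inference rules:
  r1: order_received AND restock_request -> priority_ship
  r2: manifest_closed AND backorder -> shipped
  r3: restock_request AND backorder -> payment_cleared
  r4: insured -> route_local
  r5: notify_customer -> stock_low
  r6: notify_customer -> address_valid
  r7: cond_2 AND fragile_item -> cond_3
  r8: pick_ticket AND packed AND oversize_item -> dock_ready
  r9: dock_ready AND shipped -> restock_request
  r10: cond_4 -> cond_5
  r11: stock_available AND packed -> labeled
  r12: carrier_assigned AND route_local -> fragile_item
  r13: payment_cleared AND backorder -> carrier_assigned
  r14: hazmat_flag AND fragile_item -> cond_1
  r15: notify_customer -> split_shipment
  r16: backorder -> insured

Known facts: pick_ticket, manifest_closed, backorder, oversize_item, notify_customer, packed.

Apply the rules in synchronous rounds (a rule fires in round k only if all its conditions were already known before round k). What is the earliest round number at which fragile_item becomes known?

Round 1 fires r2, r5, r6, r8, r15, r16, giving shipped, stock_low, address_valid, dock_ready, split_shipment, insured.
Round 2 fires r4, r9, giving route_local, restock_request.
Round 3 fires r3, giving payment_cleared.
Round 4 fires r13, giving carrier_assigned.
Round 5 fires r12, giving fragile_item.
fragile_item first appears in round 5.

5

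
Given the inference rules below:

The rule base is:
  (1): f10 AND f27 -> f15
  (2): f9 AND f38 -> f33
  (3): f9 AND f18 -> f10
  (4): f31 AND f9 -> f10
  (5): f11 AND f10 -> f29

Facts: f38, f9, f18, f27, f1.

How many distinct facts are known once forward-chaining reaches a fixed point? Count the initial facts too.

8

Round 1: (2) [f9 AND f38 -> f33]; (3) [f9 AND f18 -> f10]. New: f33, f10.
Round 2: (1) [f10 AND f27 -> f15]. New: f15.
Closure: {f1, f10, f15, f18, f27, f33, f38, f9} — 8 facts.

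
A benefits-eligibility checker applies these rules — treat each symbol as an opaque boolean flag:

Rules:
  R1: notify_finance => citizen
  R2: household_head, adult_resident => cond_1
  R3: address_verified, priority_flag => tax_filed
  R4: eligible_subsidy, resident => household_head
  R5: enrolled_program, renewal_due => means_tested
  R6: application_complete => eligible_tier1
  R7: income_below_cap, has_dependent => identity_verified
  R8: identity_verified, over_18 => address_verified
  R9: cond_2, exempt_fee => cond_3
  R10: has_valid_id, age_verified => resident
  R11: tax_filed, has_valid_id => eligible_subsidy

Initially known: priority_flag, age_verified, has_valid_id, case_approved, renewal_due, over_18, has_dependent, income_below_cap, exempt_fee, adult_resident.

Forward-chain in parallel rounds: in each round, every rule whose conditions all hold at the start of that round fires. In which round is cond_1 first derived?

6

Round 1 fires R7, R10, giving identity_verified, resident.
Round 2 fires R8, giving address_verified.
Round 3 fires R3, giving tax_filed.
Round 4 fires R11, giving eligible_subsidy.
Round 5 fires R4, giving household_head.
Round 6 fires R2, giving cond_1.
cond_1 first appears in round 6.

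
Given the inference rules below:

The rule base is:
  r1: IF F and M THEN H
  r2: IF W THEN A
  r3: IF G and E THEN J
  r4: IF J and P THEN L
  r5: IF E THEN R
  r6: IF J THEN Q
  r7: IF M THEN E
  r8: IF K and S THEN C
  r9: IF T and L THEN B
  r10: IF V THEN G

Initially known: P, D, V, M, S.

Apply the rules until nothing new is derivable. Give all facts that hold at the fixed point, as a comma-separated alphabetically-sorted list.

Round 1 fires r7, r10, giving E, G.
Round 2 fires r3, r5, giving J, R.
Round 3 fires r4, r6, giving L, Q.

D, E, G, J, L, M, P, Q, R, S, V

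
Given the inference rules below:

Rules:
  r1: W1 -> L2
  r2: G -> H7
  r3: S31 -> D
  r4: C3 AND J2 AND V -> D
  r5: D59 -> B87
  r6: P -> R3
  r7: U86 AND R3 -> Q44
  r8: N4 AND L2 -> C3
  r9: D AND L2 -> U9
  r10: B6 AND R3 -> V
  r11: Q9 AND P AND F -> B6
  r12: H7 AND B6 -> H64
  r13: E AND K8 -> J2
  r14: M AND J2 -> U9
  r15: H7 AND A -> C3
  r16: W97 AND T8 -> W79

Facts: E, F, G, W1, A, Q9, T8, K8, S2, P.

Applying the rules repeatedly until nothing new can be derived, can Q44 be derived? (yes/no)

no

Round 1 fires r1, r2, r6, r11, r13, giving L2, H7, R3, B6, J2.
Round 2 fires r10, r12, r15, giving V, H64, C3.
Round 3 fires r4, giving D.
Round 4 fires r9, giving U9.
Fixed point reached. Q44 is concluded only by r7; r7 needs U86 (never derived).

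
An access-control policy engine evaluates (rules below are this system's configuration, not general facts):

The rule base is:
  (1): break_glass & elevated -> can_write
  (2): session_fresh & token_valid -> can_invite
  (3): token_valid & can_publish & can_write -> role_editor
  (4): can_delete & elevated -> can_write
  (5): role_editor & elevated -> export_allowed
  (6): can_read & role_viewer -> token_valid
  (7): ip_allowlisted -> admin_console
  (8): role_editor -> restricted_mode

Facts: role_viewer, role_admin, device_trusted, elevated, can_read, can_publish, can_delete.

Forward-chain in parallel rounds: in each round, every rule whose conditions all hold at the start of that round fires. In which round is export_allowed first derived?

3

Round 1: (4) [can_delete & elevated -> can_write]; (6) [can_read & role_viewer -> token_valid]. New: can_write, token_valid.
Round 2: (3) [token_valid & can_publish & can_write -> role_editor]. New: role_editor.
Round 3: (5) [role_editor & elevated -> export_allowed]; (8) [role_editor -> restricted_mode]. New: export_allowed, restricted_mode.
export_allowed first appears in round 3.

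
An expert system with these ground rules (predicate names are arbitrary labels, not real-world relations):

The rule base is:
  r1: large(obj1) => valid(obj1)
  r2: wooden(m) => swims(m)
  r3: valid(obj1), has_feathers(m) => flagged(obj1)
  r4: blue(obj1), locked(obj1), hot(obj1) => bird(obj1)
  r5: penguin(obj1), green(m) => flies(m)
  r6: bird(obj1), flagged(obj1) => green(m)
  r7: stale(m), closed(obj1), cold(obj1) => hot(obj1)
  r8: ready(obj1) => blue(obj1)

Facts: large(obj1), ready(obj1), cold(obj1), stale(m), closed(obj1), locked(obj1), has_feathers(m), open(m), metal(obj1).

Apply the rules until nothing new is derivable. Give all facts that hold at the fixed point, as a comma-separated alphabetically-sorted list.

[1] r1 [large(obj1) => valid(obj1)]; r7 [stale(m), closed(obj1), cold(obj1) => hot(obj1)]; r8 [ready(obj1) => blue(obj1)]. ⇒ new: valid(obj1), hot(obj1), blue(obj1).
[2] r3 [valid(obj1), has_feathers(m) => flagged(obj1)]; r4 [blue(obj1), locked(obj1), hot(obj1) => bird(obj1)]. ⇒ new: flagged(obj1), bird(obj1).
[3] r6 [bird(obj1), flagged(obj1) => green(m)]. ⇒ new: green(m).

bird(obj1), blue(obj1), closed(obj1), cold(obj1), flagged(obj1), green(m), has_feathers(m), hot(obj1), large(obj1), locked(obj1), metal(obj1), open(m), ready(obj1), stale(m), valid(obj1)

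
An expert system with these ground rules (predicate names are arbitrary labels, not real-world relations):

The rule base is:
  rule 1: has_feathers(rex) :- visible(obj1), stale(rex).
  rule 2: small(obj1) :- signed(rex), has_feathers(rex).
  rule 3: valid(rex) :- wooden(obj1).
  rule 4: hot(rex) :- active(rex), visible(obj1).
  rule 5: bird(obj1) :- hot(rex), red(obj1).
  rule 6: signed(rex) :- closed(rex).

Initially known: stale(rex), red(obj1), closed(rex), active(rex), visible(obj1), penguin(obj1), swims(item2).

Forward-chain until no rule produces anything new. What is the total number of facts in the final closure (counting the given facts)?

12

[1] rule 1 [has_feathers(rex) :- visible(obj1), stale(rex).]; rule 4 [hot(rex) :- active(rex), visible(obj1).]; rule 6 [signed(rex) :- closed(rex).]. ⇒ new: has_feathers(rex), hot(rex), signed(rex).
[2] rule 2 [small(obj1) :- signed(rex), has_feathers(rex).]; rule 5 [bird(obj1) :- hot(rex), red(obj1).]. ⇒ new: small(obj1), bird(obj1).
Closure: {active(rex), bird(obj1), closed(rex), has_feathers(rex), hot(rex), penguin(obj1), red(obj1), signed(rex), small(obj1), stale(rex), swims(item2), visible(obj1)} — 12 facts.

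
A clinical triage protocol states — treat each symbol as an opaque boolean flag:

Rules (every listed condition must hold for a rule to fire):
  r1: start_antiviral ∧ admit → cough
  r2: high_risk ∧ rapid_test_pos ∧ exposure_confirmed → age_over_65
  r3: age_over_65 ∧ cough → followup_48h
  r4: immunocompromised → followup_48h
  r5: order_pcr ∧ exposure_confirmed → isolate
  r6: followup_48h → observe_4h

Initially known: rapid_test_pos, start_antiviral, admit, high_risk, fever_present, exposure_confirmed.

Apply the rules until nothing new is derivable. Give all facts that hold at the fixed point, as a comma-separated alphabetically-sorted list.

Round 1: r1 [start_antiviral ∧ admit → cough]; r2 [high_risk ∧ rapid_test_pos ∧ exposure_confirmed → age_over_65]. New: cough, age_over_65.
Round 2: r3 [age_over_65 ∧ cough → followup_48h]. New: followup_48h.
Round 3: r6 [followup_48h → observe_4h]. New: observe_4h.

admit, age_over_65, cough, exposure_confirmed, fever_present, followup_48h, high_risk, observe_4h, rapid_test_pos, start_antiviral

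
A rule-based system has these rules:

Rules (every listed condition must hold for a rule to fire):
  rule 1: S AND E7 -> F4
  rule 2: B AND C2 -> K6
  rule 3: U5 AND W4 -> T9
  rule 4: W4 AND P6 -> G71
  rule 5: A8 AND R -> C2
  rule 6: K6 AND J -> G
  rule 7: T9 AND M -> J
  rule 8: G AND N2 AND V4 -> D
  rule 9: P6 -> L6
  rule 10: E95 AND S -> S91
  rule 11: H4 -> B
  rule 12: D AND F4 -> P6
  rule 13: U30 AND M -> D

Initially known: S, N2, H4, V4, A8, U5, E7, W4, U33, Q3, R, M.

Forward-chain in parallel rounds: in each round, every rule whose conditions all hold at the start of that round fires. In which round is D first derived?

Round 1 — rule 1, rule 3, rule 5, rule 11, derive F4, T9, C2, B.
Round 2 — rule 2, rule 7, derive K6, J.
Round 3 — rule 6, derive G.
Round 4 — rule 8, derive D.
D first appears in round 4.

4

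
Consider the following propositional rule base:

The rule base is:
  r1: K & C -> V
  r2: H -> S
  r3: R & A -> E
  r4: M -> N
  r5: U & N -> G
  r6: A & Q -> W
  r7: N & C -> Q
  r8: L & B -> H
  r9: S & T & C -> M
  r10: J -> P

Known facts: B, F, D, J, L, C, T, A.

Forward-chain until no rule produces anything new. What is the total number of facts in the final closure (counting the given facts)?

15

Round 1 — r8, r10, derive H, P.
Round 2 — r2, derive S.
Round 3 — r9, derive M.
Round 4 — r4, derive N.
Round 5 — r7, derive Q.
Round 6 — r6, derive W.
Closure: {A, B, C, D, F, H, J, L, M, N, P, Q, S, T, W} — 15 facts.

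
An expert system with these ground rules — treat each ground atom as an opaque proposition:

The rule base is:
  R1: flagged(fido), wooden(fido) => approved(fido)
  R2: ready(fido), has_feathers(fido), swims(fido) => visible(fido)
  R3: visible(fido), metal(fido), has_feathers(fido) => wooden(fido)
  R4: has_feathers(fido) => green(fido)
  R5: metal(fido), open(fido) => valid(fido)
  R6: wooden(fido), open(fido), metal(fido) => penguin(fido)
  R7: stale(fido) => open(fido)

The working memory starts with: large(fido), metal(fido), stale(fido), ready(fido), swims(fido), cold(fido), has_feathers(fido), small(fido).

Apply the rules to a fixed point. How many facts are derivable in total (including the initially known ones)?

Round 1: R2 [ready(fido), has_feathers(fido), swims(fido) => visible(fido)]; R4 [has_feathers(fido) => green(fido)]; R7 [stale(fido) => open(fido)]. Adds visible(fido), green(fido), open(fido).
Round 2: R3 [visible(fido), metal(fido), has_feathers(fido) => wooden(fido)]; R5 [metal(fido), open(fido) => valid(fido)]. Adds wooden(fido), valid(fido).
Round 3: R6 [wooden(fido), open(fido), metal(fido) => penguin(fido)]. Adds penguin(fido).
Closure: {cold(fido), green(fido), has_feathers(fido), large(fido), metal(fido), open(fido), penguin(fido), ready(fido), small(fido), stale(fido), swims(fido), valid(fido), visible(fido), wooden(fido)} — 14 facts.

14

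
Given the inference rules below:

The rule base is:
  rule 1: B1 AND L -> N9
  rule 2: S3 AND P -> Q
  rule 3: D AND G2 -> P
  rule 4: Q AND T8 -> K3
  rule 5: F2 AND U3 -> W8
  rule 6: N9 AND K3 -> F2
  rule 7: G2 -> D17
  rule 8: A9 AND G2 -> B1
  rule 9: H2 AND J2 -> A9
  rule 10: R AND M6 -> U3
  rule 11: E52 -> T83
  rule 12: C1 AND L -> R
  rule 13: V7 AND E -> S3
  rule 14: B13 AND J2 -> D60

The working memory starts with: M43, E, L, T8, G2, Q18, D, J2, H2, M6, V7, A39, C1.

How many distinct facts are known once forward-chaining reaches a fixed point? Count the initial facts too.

25

Round 1: rule 3 [D AND G2 -> P]; rule 7 [G2 -> D17]; rule 9 [H2 AND J2 -> A9]; rule 12 [C1 AND L -> R]; rule 13 [V7 AND E -> S3]. Adds P, D17, A9, R, S3.
Round 2: rule 2 [S3 AND P -> Q]; rule 8 [A9 AND G2 -> B1]; rule 10 [R AND M6 -> U3]. Adds Q, B1, U3.
Round 3: rule 1 [B1 AND L -> N9]; rule 4 [Q AND T8 -> K3]. Adds N9, K3.
Round 4: rule 6 [N9 AND K3 -> F2]. Adds F2.
Round 5: rule 5 [F2 AND U3 -> W8]. Adds W8.
Closure: {A39, A9, B1, C1, D, D17, E, F2, G2, H2, J2, K3, L, M43, M6, N9, P, Q, Q18, R, S3, T8, U3, V7, W8} — 25 facts.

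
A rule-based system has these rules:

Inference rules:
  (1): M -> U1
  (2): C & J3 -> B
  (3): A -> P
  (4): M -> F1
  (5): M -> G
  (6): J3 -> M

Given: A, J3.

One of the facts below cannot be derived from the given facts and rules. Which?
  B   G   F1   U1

B

Round 1 fires (3), (6), giving P, M.
Round 2 fires (1), (4), (5), giving U1, F1, G.
Derived: U1 (round 2), F1 (round 2), G (round 2). B never appears in any round.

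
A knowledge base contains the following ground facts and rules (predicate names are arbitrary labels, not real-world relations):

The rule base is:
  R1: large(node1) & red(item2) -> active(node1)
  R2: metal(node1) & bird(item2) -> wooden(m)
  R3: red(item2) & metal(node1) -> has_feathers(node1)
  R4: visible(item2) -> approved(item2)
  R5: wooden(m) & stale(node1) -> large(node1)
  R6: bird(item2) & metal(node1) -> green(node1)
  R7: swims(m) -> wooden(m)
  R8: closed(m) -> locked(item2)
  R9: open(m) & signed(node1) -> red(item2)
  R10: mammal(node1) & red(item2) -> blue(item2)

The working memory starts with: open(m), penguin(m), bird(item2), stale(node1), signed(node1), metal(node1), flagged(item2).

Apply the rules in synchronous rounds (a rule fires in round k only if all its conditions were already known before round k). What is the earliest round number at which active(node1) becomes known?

Round 1: R2 [metal(node1) & bird(item2) -> wooden(m)]; R6 [bird(item2) & metal(node1) -> green(node1)]; R9 [open(m) & signed(node1) -> red(item2)]. New: wooden(m), green(node1), red(item2).
Round 2: R3 [red(item2) & metal(node1) -> has_feathers(node1)]; R5 [wooden(m) & stale(node1) -> large(node1)]. New: has_feathers(node1), large(node1).
Round 3: R1 [large(node1) & red(item2) -> active(node1)]. New: active(node1).
active(node1) first appears in round 3.

3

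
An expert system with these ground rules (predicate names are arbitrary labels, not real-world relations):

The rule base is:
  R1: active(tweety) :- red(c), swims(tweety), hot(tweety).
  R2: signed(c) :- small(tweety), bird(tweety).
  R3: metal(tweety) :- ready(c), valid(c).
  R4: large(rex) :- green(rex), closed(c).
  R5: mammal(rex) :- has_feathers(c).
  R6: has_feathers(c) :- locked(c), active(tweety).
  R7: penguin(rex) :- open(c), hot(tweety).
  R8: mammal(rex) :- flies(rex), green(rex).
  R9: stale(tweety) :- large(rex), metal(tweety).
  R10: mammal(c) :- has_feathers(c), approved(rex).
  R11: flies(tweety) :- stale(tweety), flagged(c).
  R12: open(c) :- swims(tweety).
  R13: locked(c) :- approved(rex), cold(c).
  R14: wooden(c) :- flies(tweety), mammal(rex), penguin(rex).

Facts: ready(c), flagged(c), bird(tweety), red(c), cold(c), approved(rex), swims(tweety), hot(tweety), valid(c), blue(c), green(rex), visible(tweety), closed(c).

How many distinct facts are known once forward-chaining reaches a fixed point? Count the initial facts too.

25

Round 1 fires R1, R3, R4, R12, R13, giving active(tweety), metal(tweety), large(rex), open(c), locked(c).
Round 2 fires R6, R7, R9, giving has_feathers(c), penguin(rex), stale(tweety).
Round 3 fires R5, R10, R11, giving mammal(rex), mammal(c), flies(tweety).
Round 4 fires R14, giving wooden(c).
Closure: {active(tweety), approved(rex), bird(tweety), blue(c), closed(c), cold(c), flagged(c), flies(tweety), green(rex), has_feathers(c), hot(tweety), large(rex), locked(c), mammal(c), mammal(rex), metal(tweety), open(c), penguin(rex), ready(c), red(c), stale(tweety), swims(tweety), valid(c), visible(tweety), wooden(c)} — 25 facts.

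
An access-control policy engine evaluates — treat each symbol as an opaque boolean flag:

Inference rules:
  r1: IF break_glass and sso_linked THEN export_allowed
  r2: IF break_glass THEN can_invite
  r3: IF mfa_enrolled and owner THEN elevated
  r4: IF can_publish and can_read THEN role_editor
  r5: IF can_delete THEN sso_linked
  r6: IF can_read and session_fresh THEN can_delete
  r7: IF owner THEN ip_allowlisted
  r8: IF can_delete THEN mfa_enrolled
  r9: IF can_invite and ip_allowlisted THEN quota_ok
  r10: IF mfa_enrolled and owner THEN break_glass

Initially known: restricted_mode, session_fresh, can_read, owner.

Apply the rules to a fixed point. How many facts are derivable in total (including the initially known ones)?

Round 1: r6 [IF can_read and session_fresh THEN can_delete]; r7 [IF owner THEN ip_allowlisted]. New: can_delete, ip_allowlisted.
Round 2: r5 [IF can_delete THEN sso_linked]; r8 [IF can_delete THEN mfa_enrolled]. New: sso_linked, mfa_enrolled.
Round 3: r3 [IF mfa_enrolled and owner THEN elevated]; r10 [IF mfa_enrolled and owner THEN break_glass]. New: elevated, break_glass.
Round 4: r1 [IF break_glass and sso_linked THEN export_allowed]; r2 [IF break_glass THEN can_invite]. New: export_allowed, can_invite.
Round 5: r9 [IF can_invite and ip_allowlisted THEN quota_ok]. New: quota_ok.
Closure: {break_glass, can_delete, can_invite, can_read, elevated, export_allowed, ip_allowlisted, mfa_enrolled, owner, quota_ok, restricted_mode, session_fresh, sso_linked} — 13 facts.

13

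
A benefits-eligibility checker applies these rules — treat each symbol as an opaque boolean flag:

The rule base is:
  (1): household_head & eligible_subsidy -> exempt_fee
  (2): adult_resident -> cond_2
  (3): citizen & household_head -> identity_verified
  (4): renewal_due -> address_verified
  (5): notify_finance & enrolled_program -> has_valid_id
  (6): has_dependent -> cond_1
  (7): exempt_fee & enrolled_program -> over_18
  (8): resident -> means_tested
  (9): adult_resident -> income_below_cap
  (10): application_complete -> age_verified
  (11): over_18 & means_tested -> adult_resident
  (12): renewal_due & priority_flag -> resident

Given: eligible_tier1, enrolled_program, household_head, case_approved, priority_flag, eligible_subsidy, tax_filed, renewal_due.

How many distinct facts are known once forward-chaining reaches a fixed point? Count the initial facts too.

[1] (1) [household_head & eligible_subsidy -> exempt_fee]; (4) [renewal_due -> address_verified]; (12) [renewal_due & priority_flag -> resident]. ⇒ new: exempt_fee, address_verified, resident.
[2] (7) [exempt_fee & enrolled_program -> over_18]; (8) [resident -> means_tested]. ⇒ new: over_18, means_tested.
[3] (11) [over_18 & means_tested -> adult_resident]. ⇒ new: adult_resident.
[4] (2) [adult_resident -> cond_2]; (9) [adult_resident -> income_below_cap]. ⇒ new: cond_2, income_below_cap.
Closure: {address_verified, adult_resident, case_approved, cond_2, eligible_subsidy, eligible_tier1, enrolled_program, exempt_fee, household_head, income_below_cap, means_tested, over_18, priority_flag, renewal_due, resident, tax_filed} — 16 facts.

16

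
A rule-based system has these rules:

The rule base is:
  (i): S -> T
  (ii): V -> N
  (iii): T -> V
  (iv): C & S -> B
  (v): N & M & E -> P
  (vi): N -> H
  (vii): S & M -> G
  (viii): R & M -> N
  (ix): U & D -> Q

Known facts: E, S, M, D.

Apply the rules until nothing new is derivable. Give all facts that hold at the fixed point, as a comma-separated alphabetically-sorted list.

D, E, G, H, M, N, P, S, T, V

Round 1: (i) [S -> T]; (vii) [S & M -> G]. New: T, G.
Round 2: (iii) [T -> V]. New: V.
Round 3: (ii) [V -> N]. New: N.
Round 4: (v) [N & M & E -> P]; (vi) [N -> H]. New: P, H.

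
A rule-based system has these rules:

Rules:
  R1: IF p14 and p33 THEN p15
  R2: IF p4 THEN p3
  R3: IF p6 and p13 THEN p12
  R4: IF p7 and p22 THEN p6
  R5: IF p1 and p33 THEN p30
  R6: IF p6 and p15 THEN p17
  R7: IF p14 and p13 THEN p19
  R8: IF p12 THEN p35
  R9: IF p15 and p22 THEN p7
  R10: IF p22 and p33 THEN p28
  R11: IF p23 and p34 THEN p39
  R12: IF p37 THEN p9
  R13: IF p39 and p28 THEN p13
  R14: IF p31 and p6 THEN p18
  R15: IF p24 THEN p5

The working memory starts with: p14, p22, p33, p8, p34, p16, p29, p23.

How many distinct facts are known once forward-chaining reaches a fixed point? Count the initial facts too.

[1] R1 [IF p14 and p33 THEN p15]; R10 [IF p22 and p33 THEN p28]; R11 [IF p23 and p34 THEN p39]. ⇒ new: p15, p28, p39.
[2] R9 [IF p15 and p22 THEN p7]; R13 [IF p39 and p28 THEN p13]. ⇒ new: p7, p13.
[3] R4 [IF p7 and p22 THEN p6]; R7 [IF p14 and p13 THEN p19]. ⇒ new: p6, p19.
[4] R3 [IF p6 and p13 THEN p12]; R6 [IF p6 and p15 THEN p17]. ⇒ new: p12, p17.
[5] R8 [IF p12 THEN p35]. ⇒ new: p35.
Closure: {p12, p13, p14, p15, p16, p17, p19, p22, p23, p28, p29, p33, p34, p35, p39, p6, p7, p8} — 18 facts.

18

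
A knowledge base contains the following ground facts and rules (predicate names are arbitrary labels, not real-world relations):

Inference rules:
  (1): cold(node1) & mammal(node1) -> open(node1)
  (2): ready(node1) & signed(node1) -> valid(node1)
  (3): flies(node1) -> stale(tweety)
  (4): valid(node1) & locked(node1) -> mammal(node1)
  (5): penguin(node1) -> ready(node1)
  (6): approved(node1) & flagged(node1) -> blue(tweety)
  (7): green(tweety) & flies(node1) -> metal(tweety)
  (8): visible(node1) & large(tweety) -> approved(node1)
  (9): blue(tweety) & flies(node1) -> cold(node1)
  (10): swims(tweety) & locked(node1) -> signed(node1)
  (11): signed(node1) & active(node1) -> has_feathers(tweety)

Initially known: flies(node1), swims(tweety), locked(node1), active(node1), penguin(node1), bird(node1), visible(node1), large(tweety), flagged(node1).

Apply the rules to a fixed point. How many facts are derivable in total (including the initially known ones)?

Round 1: (3) [flies(node1) -> stale(tweety)]; (5) [penguin(node1) -> ready(node1)]; (8) [visible(node1) & large(tweety) -> approved(node1)]; (10) [swims(tweety) & locked(node1) -> signed(node1)]. New: stale(tweety), ready(node1), approved(node1), signed(node1).
Round 2: (2) [ready(node1) & signed(node1) -> valid(node1)]; (6) [approved(node1) & flagged(node1) -> blue(tweety)]; (11) [signed(node1) & active(node1) -> has_feathers(tweety)]. New: valid(node1), blue(tweety), has_feathers(tweety).
Round 3: (4) [valid(node1) & locked(node1) -> mammal(node1)]; (9) [blue(tweety) & flies(node1) -> cold(node1)]. New: mammal(node1), cold(node1).
Round 4: (1) [cold(node1) & mammal(node1) -> open(node1)]. New: open(node1).
Closure: {active(node1), approved(node1), bird(node1), blue(tweety), cold(node1), flagged(node1), flies(node1), has_feathers(tweety), large(tweety), locked(node1), mammal(node1), open(node1), penguin(node1), ready(node1), signed(node1), stale(tweety), swims(tweety), valid(node1), visible(node1)} — 19 facts.

19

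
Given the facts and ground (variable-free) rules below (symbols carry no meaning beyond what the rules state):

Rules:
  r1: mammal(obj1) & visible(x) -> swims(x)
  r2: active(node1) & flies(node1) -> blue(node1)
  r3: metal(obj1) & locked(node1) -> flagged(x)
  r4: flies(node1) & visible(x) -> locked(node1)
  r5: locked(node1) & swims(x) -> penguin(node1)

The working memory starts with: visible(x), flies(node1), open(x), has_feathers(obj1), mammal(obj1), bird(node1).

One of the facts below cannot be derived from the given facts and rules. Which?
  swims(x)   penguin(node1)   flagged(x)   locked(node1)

Round 1 — r1, r4, derive swims(x), locked(node1).
Round 2 — r5, derive penguin(node1).
Derived: locked(node1) (round 1), penguin(node1) (round 2), swims(x) (round 1). flagged(x) never appears in any round.

flagged(x)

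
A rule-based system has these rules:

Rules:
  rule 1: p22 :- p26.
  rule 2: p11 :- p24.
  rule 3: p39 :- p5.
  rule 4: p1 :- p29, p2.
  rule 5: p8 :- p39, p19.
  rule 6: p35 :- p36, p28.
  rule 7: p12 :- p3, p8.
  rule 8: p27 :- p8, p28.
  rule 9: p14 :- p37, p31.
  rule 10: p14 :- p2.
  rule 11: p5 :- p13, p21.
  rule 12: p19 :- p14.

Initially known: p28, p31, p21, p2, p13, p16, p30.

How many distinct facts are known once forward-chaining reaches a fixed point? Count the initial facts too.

Round 1 — rule 10, rule 11, derive p14, p5.
Round 2 — rule 3, rule 12, derive p39, p19.
Round 3 — rule 5, derive p8.
Round 4 — rule 8, derive p27.
Closure: {p13, p14, p16, p19, p2, p21, p27, p28, p30, p31, p39, p5, p8} — 13 facts.

13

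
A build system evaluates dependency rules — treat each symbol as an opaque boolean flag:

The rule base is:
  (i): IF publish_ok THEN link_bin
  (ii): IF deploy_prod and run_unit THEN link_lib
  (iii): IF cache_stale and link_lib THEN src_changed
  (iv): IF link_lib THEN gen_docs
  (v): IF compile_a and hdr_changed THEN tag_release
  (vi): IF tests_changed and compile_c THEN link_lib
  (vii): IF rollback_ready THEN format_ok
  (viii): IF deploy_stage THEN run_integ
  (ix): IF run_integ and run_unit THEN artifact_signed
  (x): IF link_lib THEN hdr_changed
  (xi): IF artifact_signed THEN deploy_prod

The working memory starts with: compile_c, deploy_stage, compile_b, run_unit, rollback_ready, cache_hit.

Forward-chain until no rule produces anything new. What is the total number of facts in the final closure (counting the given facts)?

Round 1: (vii) [IF rollback_ready THEN format_ok]; (viii) [IF deploy_stage THEN run_integ]. New: format_ok, run_integ.
Round 2: (ix) [IF run_integ and run_unit THEN artifact_signed]. New: artifact_signed.
Round 3: (xi) [IF artifact_signed THEN deploy_prod]. New: deploy_prod.
Round 4: (ii) [IF deploy_prod and run_unit THEN link_lib]. New: link_lib.
Round 5: (iv) [IF link_lib THEN gen_docs]; (x) [IF link_lib THEN hdr_changed]. New: gen_docs, hdr_changed.
Closure: {artifact_signed, cache_hit, compile_b, compile_c, deploy_prod, deploy_stage, format_ok, gen_docs, hdr_changed, link_lib, rollback_ready, run_integ, run_unit} — 13 facts.

13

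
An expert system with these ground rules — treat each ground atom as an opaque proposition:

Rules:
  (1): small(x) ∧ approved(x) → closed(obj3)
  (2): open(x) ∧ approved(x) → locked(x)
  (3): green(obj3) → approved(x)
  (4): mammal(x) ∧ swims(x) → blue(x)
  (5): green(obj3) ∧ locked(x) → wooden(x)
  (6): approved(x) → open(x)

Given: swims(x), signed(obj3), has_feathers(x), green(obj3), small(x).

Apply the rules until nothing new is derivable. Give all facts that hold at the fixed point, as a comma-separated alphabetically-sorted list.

Round 1 fires (3), giving approved(x).
Round 2 fires (1), (6), giving closed(obj3), open(x).
Round 3 fires (2), giving locked(x).
Round 4 fires (5), giving wooden(x).

approved(x), closed(obj3), green(obj3), has_feathers(x), locked(x), open(x), signed(obj3), small(x), swims(x), wooden(x)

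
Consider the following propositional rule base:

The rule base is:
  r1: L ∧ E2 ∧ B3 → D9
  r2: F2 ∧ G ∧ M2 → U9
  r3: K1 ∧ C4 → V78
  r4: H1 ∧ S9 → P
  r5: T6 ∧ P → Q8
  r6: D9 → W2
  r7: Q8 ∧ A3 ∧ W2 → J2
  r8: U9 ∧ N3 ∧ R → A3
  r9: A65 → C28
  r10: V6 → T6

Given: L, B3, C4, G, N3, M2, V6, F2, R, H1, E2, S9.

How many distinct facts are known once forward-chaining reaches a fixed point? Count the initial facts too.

Round 1 — r1, r2, r4, r10, derive D9, U9, P, T6.
Round 2 — r5, r6, r8, derive Q8, W2, A3.
Round 3 — r7, derive J2.
Closure: {A3, B3, C4, D9, E2, F2, G, H1, J2, L, M2, N3, P, Q8, R, S9, T6, U9, V6, W2} — 20 facts.

20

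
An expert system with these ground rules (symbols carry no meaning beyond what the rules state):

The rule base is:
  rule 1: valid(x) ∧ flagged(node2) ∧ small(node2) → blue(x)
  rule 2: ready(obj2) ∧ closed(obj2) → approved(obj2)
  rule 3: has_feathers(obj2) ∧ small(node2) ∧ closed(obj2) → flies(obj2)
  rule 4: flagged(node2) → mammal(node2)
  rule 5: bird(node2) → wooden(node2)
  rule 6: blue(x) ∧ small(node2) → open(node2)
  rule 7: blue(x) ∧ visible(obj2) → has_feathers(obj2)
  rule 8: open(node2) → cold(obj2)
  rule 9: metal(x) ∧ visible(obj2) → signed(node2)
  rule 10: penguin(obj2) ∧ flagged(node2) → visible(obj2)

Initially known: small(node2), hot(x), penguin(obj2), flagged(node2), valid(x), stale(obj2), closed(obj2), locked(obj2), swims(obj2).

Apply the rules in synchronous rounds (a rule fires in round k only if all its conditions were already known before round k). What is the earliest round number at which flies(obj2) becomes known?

[1] rule 1 [valid(x) ∧ flagged(node2) ∧ small(node2) → blue(x)]; rule 4 [flagged(node2) → mammal(node2)]; rule 10 [penguin(obj2) ∧ flagged(node2) → visible(obj2)]. ⇒ new: blue(x), mammal(node2), visible(obj2).
[2] rule 6 [blue(x) ∧ small(node2) → open(node2)]; rule 7 [blue(x) ∧ visible(obj2) → has_feathers(obj2)]. ⇒ new: open(node2), has_feathers(obj2).
[3] rule 3 [has_feathers(obj2) ∧ small(node2) ∧ closed(obj2) → flies(obj2)]; rule 8 [open(node2) → cold(obj2)]. ⇒ new: flies(obj2), cold(obj2).
flies(obj2) first appears in round 3.

3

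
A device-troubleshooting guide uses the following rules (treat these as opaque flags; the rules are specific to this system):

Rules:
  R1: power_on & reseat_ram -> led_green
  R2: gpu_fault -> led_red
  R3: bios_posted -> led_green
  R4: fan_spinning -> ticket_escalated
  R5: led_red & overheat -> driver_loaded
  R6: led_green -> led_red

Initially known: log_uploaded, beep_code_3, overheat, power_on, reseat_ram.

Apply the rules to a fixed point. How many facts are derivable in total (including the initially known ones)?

8

Round 1 fires R1, giving led_green.
Round 2 fires R6, giving led_red.
Round 3 fires R5, giving driver_loaded.
Closure: {beep_code_3, driver_loaded, led_green, led_red, log_uploaded, overheat, power_on, reseat_ram} — 8 facts.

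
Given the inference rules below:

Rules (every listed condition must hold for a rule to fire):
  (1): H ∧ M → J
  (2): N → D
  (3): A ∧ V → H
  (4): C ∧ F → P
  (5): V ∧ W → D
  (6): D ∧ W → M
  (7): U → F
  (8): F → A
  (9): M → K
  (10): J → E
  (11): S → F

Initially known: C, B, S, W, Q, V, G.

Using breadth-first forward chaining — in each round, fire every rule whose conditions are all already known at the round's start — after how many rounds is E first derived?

5

[1] (5) [V ∧ W → D]; (11) [S → F]. ⇒ new: D, F.
[2] (4) [C ∧ F → P]; (6) [D ∧ W → M]; (8) [F → A]. ⇒ new: P, M, A.
[3] (3) [A ∧ V → H]; (9) [M → K]. ⇒ new: H, K.
[4] (1) [H ∧ M → J]. ⇒ new: J.
[5] (10) [J → E]. ⇒ new: E.
E first appears in round 5.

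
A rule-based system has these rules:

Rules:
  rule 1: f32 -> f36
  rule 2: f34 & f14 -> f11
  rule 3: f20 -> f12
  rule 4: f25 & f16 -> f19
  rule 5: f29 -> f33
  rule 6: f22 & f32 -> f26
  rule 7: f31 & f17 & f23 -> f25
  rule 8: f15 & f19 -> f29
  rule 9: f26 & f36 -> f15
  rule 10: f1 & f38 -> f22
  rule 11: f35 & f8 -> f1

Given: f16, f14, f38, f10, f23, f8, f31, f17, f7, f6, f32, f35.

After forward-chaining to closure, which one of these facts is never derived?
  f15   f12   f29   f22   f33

Round 1: rule 1 [f32 -> f36]; rule 7 [f31 & f17 & f23 -> f25]; rule 11 [f35 & f8 -> f1]. New: f36, f25, f1.
Round 2: rule 4 [f25 & f16 -> f19]; rule 10 [f1 & f38 -> f22]. New: f19, f22.
Round 3: rule 6 [f22 & f32 -> f26]. New: f26.
Round 4: rule 9 [f26 & f36 -> f15]. New: f15.
Round 5: rule 8 [f15 & f19 -> f29]. New: f29.
Round 6: rule 5 [f29 -> f33]. New: f33.
Derived: f22 (round 2), f33 (round 6), f15 (round 4), f29 (round 5). f12 never appears in any round.

f12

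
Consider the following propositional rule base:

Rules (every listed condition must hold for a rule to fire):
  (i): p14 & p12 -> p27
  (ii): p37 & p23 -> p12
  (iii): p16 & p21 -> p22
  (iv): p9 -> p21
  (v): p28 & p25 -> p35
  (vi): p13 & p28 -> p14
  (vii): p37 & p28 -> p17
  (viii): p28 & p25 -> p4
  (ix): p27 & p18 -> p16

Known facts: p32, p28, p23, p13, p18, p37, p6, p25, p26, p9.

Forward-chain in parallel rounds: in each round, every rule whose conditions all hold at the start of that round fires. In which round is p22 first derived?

4

Round 1: (ii) [p37 & p23 -> p12]; (iv) [p9 -> p21]; (v) [p28 & p25 -> p35]; (vi) [p13 & p28 -> p14]; (vii) [p37 & p28 -> p17]; (viii) [p28 & p25 -> p4]. Adds p12, p21, p35, p14, p17, p4.
Round 2: (i) [p14 & p12 -> p27]. Adds p27.
Round 3: (ix) [p27 & p18 -> p16]. Adds p16.
Round 4: (iii) [p16 & p21 -> p22]. Adds p22.
p22 first appears in round 4.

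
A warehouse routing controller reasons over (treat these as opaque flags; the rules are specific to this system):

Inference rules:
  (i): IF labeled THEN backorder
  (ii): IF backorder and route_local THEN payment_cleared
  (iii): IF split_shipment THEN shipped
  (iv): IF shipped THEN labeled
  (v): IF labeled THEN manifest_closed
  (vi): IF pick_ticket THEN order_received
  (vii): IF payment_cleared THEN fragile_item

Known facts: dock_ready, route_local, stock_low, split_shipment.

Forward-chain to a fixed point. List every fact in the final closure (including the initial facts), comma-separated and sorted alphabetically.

Round 1 fires (iii), giving shipped.
Round 2 fires (iv), giving labeled.
Round 3 fires (i), (v), giving backorder, manifest_closed.
Round 4 fires (ii), giving payment_cleared.
Round 5 fires (vii), giving fragile_item.

backorder, dock_ready, fragile_item, labeled, manifest_closed, payment_cleared, route_local, shipped, split_shipment, stock_low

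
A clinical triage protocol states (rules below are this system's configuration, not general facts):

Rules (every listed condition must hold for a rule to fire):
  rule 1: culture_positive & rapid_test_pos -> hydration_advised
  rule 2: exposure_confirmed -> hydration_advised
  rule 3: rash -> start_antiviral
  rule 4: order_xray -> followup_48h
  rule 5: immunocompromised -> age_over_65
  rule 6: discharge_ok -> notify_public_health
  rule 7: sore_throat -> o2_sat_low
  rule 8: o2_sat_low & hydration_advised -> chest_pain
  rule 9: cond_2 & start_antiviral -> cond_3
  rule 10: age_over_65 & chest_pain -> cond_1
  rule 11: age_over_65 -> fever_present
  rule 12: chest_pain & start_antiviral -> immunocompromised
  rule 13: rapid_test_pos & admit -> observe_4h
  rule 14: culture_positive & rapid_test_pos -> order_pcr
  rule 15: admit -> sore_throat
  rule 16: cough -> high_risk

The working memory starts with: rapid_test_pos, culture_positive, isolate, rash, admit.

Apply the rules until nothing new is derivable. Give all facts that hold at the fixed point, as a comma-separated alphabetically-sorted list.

Round 1 — rule 1, rule 3, rule 13, rule 14, rule 15, derive hydration_advised, start_antiviral, observe_4h, order_pcr, sore_throat.
Round 2 — rule 7, derive o2_sat_low.
Round 3 — rule 8, derive chest_pain.
Round 4 — rule 12, derive immunocompromised.
Round 5 — rule 5, derive age_over_65.
Round 6 — rule 10, rule 11, derive cond_1, fever_present.

admit, age_over_65, chest_pain, cond_1, culture_positive, fever_present, hydration_advised, immunocompromised, isolate, o2_sat_low, observe_4h, order_pcr, rapid_test_pos, rash, sore_throat, start_antiviral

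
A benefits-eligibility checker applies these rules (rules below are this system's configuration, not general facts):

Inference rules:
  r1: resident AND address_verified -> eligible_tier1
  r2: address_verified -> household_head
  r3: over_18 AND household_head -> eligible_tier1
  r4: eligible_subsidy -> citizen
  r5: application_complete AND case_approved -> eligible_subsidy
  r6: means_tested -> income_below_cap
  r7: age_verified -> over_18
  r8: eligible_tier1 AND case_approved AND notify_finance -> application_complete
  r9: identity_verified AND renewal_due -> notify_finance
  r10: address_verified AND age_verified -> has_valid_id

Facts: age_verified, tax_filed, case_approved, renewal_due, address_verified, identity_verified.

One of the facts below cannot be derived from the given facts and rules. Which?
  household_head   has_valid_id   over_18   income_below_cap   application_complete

Round 1: r2 [address_verified -> household_head]; r7 [age_verified -> over_18]; r9 [identity_verified AND renewal_due -> notify_finance]; r10 [address_verified AND age_verified -> has_valid_id]. New: household_head, over_18, notify_finance, has_valid_id.
Round 2: r3 [over_18 AND household_head -> eligible_tier1]. New: eligible_tier1.
Round 3: r8 [eligible_tier1 AND case_approved AND notify_finance -> application_complete]. New: application_complete.
Round 4: r5 [application_complete AND case_approved -> eligible_subsidy]. New: eligible_subsidy.
Round 5: r4 [eligible_subsidy -> citizen]. New: citizen.
Derived: has_valid_id (round 1), application_complete (round 3), household_head (round 1), over_18 (round 1). income_below_cap never appears in any round.

income_below_cap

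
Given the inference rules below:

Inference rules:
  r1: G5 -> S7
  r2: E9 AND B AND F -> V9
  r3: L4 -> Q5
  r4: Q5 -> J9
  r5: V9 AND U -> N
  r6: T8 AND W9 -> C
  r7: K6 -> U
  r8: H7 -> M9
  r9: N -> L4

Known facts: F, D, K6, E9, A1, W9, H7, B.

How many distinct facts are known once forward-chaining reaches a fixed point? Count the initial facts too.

Round 1: r2 [E9 AND B AND F -> V9]; r7 [K6 -> U]; r8 [H7 -> M9]. Adds V9, U, M9.
Round 2: r5 [V9 AND U -> N]. Adds N.
Round 3: r9 [N -> L4]. Adds L4.
Round 4: r3 [L4 -> Q5]. Adds Q5.
Round 5: r4 [Q5 -> J9]. Adds J9.
Closure: {A1, B, D, E9, F, H7, J9, K6, L4, M9, N, Q5, U, V9, W9} — 15 facts.

15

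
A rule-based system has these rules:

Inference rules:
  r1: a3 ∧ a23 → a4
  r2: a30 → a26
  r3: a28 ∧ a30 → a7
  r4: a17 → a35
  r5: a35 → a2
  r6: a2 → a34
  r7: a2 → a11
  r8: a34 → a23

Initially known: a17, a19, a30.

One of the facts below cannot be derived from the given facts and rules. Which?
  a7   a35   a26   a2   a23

Round 1: r2 [a30 → a26]; r4 [a17 → a35]. Adds a26, a35.
Round 2: r5 [a35 → a2]. Adds a2.
Round 3: r6 [a2 → a34]; r7 [a2 → a11]. Adds a34, a11.
Round 4: r8 [a34 → a23]. Adds a23.
Derived: a2 (round 2), a35 (round 1), a26 (round 1), a23 (round 4). a7 never appears in any round.

a7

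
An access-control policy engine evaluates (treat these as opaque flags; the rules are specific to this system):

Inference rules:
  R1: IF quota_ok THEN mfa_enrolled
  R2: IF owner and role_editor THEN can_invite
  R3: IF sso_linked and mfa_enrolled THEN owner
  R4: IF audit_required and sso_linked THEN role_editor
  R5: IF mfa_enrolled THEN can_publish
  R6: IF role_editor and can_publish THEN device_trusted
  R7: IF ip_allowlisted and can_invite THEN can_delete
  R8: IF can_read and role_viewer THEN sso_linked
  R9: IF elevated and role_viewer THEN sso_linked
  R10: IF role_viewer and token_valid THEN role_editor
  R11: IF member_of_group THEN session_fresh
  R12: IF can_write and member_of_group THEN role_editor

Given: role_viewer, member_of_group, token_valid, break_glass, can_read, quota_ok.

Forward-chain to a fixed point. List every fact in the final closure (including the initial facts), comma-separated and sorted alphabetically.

Round 1: R1 [IF quota_ok THEN mfa_enrolled]; R8 [IF can_read and role_viewer THEN sso_linked]; R10 [IF role_viewer and token_valid THEN role_editor]; R11 [IF member_of_group THEN session_fresh]. Adds mfa_enrolled, sso_linked, role_editor, session_fresh.
Round 2: R3 [IF sso_linked and mfa_enrolled THEN owner]; R5 [IF mfa_enrolled THEN can_publish]. Adds owner, can_publish.
Round 3: R2 [IF owner and role_editor THEN can_invite]; R6 [IF role_editor and can_publish THEN device_trusted]. Adds can_invite, device_trusted.

break_glass, can_invite, can_publish, can_read, device_trusted, member_of_group, mfa_enrolled, owner, quota_ok, role_editor, role_viewer, session_fresh, sso_linked, token_valid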